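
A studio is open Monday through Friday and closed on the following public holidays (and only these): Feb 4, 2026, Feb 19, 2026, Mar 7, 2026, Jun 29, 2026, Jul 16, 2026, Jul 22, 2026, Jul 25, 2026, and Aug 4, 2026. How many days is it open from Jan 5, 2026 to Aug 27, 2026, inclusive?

163 working days

Jan 5, 2026 is a Monday.
That's 235 days from start to end, counting both.
235 = 7 × 33 + 4, so there are 33 full weeks plus 4 extra days.
Each full week contributes 5 weekdays (Mon–Fri): 33 × 5 = 165.
The 4 extra days are Mon, Tue, Wed, Thu — 4 of them qualify.
Total: 165 + 4 = 169.
Holidays: Feb 4, 2026 (Wed); Feb 19, 2026 (Thu); Mar 7, 2026 (Sat); Jun 29, 2026 (Mon); Jul 16, 2026 (Thu); Jul 22, 2026 (Wed); Jul 25, 2026 (Sat); Aug 4, 2026 (Tue).
6 of the 8 holidays fall on weekdays; the rest are weekends and were already excluded.
Business days: 169 − 6 = 163.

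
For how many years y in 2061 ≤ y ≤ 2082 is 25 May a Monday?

Day of week of May 25 in each year:
2061: Wed, 2062: Thu, 2063: Fri, 2064: Sun, 2065: Mon ✓, 2066: Tue, 2067: Wed, 2068: Fri, 2069: Sat, 2070: Sun, 2071: Mon ✓, 2072: Wed, 2073: Thu, 2074: Fri, 2075: Sat, 2076: Mon ✓, 2077: Tue, 2078: Wed, 2079: Thu, 2080: Sat, 2081: Sun, 2082: Mon ✓
Mondays: 2065, 2071, 2076, 2082.

4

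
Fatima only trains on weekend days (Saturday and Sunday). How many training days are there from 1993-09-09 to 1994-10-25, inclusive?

1993-09-09 is a Thursday.
That's 412 days from start to end, counting both.
412 = 7 × 58 + 6, so there are 58 full weeks plus 6 extra days.
Each full week contributes 2 weekend days (Sat, Sun): 58 × 2 = 116.
The 6 extra days are Thursday, Friday, Saturday, Sunday, Monday, Tuesday — 2 of them qualify.
Total: 116 + 2 = 118.

118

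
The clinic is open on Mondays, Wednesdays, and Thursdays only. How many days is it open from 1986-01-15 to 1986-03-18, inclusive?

1986-01-15 is a Wednesday.
That's 63 days from start to end, counting both.
63 = 7 × 9, so the span is exactly 9 full weeks.
Each full week contributes 3 days from the set (Mon, Wed, Thu): 9 × 3 = 27.

27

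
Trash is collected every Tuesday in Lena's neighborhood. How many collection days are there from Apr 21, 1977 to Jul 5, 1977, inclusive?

11 Tuesdays

Apr 21, 1977 is a Thursday.
That's 76 days from start to end, counting both.
76 = 7 × 10 + 6, so there are 10 full weeks plus 6 extra days.
Each full week contributes one Tuesday: 10 so far.
The 6 extra days are Thu, Fri, Sat, Sun, Mon, Tue — 1 of them qualifies.
Total: 10 + 1 = 11.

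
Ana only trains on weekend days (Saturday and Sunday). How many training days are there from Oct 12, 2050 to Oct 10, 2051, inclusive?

Oct 12, 2050 is a Wednesday.
The range spans 364 days (inclusive of both endpoints).
364 = 7 × 52, so the span is exactly 52 full weeks.
Each full week contributes 2 weekend days (Sat, Sun): 52 × 2 = 104.

104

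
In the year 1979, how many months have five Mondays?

5

A month has five Mondays exactly when Monday falls within its first (length − 28) days.
Jan: 31 days, starts Mon → 5 of Mon, Tue, Wed ✓
Feb: 28 days, starts Thu → 5 of (none)
Mar: 31 days, starts Thu → 5 of Thu, Fri, Sat
Apr: 30 days, starts Sun → 5 of Sun, Mon ✓
May: 31 days, starts Tue → 5 of Tue, Wed, Thu
Jun: 30 days, starts Fri → 5 of Fri, Sat
Jul: 31 days, starts Sun → 5 of Sun, Mon, Tue ✓
Aug: 31 days, starts Wed → 5 of Wed, Thu, Fri
Sep: 30 days, starts Sat → 5 of Sat, Sun
Oct: 31 days, starts Mon → 5 of Mon, Tue, Wed ✓
Nov: 30 days, starts Thu → 5 of Thu, Fri
Dec: 31 days, starts Sat → 5 of Sat, Sun, Mon ✓
Months with five Mondays: Jan, Apr, Jul, Oct, Dec.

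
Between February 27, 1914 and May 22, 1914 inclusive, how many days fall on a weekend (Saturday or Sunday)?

February 27, 1914 is a Friday.
From February 27, 1914 to May 22, 1914 is 85 days inclusive.
85 = 7 × 12 + 1, so there are 12 full weeks plus 1 extra day.
Each full week contributes 2 weekend days (Sat, Sun): 12 × 2 = 24.
The 1 extra day is Fri — none qualify.
Total: 24 + 0 = 24.

24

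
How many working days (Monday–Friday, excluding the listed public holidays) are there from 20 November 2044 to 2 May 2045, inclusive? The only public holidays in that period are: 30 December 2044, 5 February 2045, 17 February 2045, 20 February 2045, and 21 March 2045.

113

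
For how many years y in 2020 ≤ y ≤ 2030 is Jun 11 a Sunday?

2

Day of week of June 11 in each year:
2020: Thu, 2021: Fri, 2022: Sat, 2023: Sun ✓, 2024: Tue, 2025: Wed, 2026: Thu, 2027: Fri, 2028: Sun ✓, 2029: Mon, 2030: Tue
Sundays: 2023, 2028.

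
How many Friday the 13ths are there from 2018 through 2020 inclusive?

6

Friday-the-13ths by year:
2018: Apr, Jul
2019: Sep, Dec
2020: Mar, Nov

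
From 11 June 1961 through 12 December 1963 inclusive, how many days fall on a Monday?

131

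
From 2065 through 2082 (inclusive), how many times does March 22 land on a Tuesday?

3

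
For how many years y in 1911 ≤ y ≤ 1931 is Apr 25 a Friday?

Day of week of April 25 in each year:
1911: Tue, 1912: Thu, 1913: Fri ✓, 1914: Sat, 1915: Sun, 1916: Tue, 1917: Wed, 1918: Thu, 1919: Fri ✓, 1920: Sun, 1921: Mon, 1922: Tue, 1923: Wed, 1924: Fri ✓, 1925: Sat, 1926: Sun, 1927: Mon, 1928: Wed, 1929: Thu, 1930: Fri ✓, 1931: Sat
Fridays: 1913, 1919, 1924, 1930.

4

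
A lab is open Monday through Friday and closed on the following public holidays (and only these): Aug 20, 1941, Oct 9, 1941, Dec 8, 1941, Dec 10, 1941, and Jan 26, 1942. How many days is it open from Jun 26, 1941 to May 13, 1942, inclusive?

225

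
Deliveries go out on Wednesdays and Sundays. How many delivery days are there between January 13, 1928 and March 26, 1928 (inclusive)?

January 13, 1928 is a Friday.
That's 74 days from start to end, counting both.
74 = 7 × 10 + 4, so there are 10 full weeks plus 4 extra days.
Each full week contributes 2 days from the set (Wed, Sun): 10 × 2 = 20.
The 4 extra days are Fri, Sat, Sun, Mon — 1 of them qualifies.
Total: 20 + 1 = 21.

21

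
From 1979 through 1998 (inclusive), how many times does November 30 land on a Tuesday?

2

Day of week of November 30 in each year:
1979: Fri, 1980: Sun, 1981: Mon, 1982: Tue ✓, 1983: Wed, 1984: Fri, 1985: Sat, 1986: Sun, 1987: Mon, 1988: Wed, 1989: Thu, 1990: Fri, 1991: Sat, 1992: Mon, 1993: Tue ✓, 1994: Wed, 1995: Thu, 1996: Sat, 1997: Sun, 1998: Mon
Tuesdays: 1982, 1993.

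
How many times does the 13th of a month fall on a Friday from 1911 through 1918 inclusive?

Friday-the-13ths by year:
1911: Jan, Oct
1912: Sep, Dec
1913: Jun
1914: Feb, Mar, Nov
1915: Aug
1916: Oct
1917: Apr, Jul
1918: Sep, Dec

14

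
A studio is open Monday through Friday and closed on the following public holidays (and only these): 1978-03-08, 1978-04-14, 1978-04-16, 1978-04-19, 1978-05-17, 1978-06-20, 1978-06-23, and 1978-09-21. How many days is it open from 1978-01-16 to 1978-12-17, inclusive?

233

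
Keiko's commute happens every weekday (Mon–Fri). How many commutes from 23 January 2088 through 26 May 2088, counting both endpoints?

89 weekdays

23 January 2088 is a Friday.
From 23 January 2088 to 26 May 2088 is 125 days inclusive.
125 = 7 × 17 + 6, so there are 17 full weeks plus 6 extra days.
Each full week contributes 5 weekdays (Mon–Fri): 17 × 5 = 85.
The 6 extra days are Fri, Sat, Sun, Mon, Tue, Wed — 4 of them qualify.
Total: 85 + 4 = 89.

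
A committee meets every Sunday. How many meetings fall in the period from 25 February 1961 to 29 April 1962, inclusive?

25 February 1961 is a Saturday.
That's 429 days from start to end, counting both.
429 = 7 × 61 + 2, so there are 61 full weeks plus 2 extra days.
Each full week contributes one Sunday: 61 so far.
The 2 extra days are Saturday, Sunday — 1 of them qualifies.
Total: 61 + 1 = 62.

62 Sundays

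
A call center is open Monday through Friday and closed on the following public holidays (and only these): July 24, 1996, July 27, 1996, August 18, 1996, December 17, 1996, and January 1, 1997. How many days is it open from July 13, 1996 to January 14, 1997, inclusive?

July 13, 1996 is a Saturday.
The range spans 186 days (inclusive of both endpoints).
186 = 7 × 26 + 4, so there are 26 full weeks plus 4 extra days.
Each full week contributes 5 weekdays (Mon–Fri): 26 × 5 = 130.
The 4 extra days are Sat, Sun, Mon, Tue — 2 of them qualify.
Total: 130 + 2 = 132.
Holidays: July 24, 1996 (Wed); July 27, 1996 (Sat); August 18, 1996 (Sun); December 17, 1996 (Tue); January 1, 1997 (Wed).
3 of the 5 holidays fall on weekdays; the rest are weekends and were already excluded.
Business days: 132 − 3 = 129.

129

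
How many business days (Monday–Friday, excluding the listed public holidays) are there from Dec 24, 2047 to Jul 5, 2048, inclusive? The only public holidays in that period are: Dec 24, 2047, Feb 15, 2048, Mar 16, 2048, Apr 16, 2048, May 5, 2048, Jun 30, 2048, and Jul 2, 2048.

Dec 24, 2047 is a Tuesday.
The range spans 195 days (inclusive of both endpoints).
195 = 7 × 27 + 6, so there are 27 full weeks plus 6 extra days.
Each full week contributes 5 weekdays (Mon–Fri): 27 × 5 = 135.
The 6 extra days are Tue, Wed, Thu, Fri, Sat, Sun — 4 of them qualify.
Total: 135 + 4 = 139.
Holidays: Dec 24, 2047 (Tue); Feb 15, 2048 (Sat); Mar 16, 2048 (Mon); Apr 16, 2048 (Thu); May 5, 2048 (Tue); Jun 30, 2048 (Tue); Jul 2, 2048 (Thu).
6 of the 7 holidays fall on weekdays; the rest are weekends and were already excluded.
Business days: 139 − 6 = 133.

133 business days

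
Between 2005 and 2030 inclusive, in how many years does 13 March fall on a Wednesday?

4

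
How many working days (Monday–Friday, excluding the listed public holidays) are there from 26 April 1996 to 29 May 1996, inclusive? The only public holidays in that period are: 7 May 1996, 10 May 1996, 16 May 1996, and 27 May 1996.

26 April 1996 is a Friday.
That's 34 days from start to end, counting both.
34 = 7 × 4 + 6, so there are 4 full weeks plus 6 extra days.
Each full week contributes 5 weekdays (Mon–Fri): 4 × 5 = 20.
The 6 extra days are Fri, Sat, Sun, Mon, Tue, Wed — 4 of them qualify.
Total: 20 + 4 = 24.
Holidays: 7 May 1996 (Tue); 10 May 1996 (Fri); 16 May 1996 (Thu); 27 May 1996 (Mon).
All 4 holidays fall on weekdays, so subtract 4.
Business days: 24 − 4 = 20.

20 working days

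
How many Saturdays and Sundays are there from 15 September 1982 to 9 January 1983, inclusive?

34

15 September 1982 is a Wednesday.
That's 117 days from start to end, counting both.
117 = 7 × 16 + 5, so there are 16 full weeks plus 5 extra days.
Each full week contributes 2 weekend days (Sat, Sun): 16 × 2 = 32.
The 5 extra days are Wednesday, Thursday, Friday, Saturday, Sunday — 2 of them qualify.
Total: 32 + 2 = 34.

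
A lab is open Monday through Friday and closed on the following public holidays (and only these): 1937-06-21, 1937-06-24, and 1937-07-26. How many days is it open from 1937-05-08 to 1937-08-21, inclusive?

1937-05-08 is a Saturday.
The range spans 106 days (inclusive of both endpoints).
106 = 7 × 15 + 1, so there are 15 full weeks plus 1 extra day.
Each full week contributes 5 weekdays (Mon–Fri): 15 × 5 = 75.
The 1 extra day is Saturday — none qualify.
Total: 75 + 0 = 75.
Holidays: 1937-06-21 (Mon); 1937-06-24 (Thu); 1937-07-26 (Mon).
All 3 holidays fall on weekdays, so subtract 3.
Business days: 75 − 3 = 72.

72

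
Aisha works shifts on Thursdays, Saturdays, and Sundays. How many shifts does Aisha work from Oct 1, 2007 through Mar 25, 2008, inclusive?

75

Oct 1, 2007 is a Monday.
From Oct 1, 2007 to Mar 25, 2008 is 177 days inclusive.
177 = 7 × 25 + 2, so there are 25 full weeks plus 2 extra days.
Each full week contributes 3 days from the set (Thu, Sat, Sun): 25 × 3 = 75.
The 2 extra days are Mon, Tue — none qualify.
Total: 75 + 0 = 75.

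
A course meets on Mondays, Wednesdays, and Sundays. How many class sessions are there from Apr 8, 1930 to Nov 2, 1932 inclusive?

Apr 8, 1930 is a Tuesday.
From Apr 8, 1930 to Nov 2, 1932 is 940 days inclusive.
940 = 7 × 134 + 2, so there are 134 full weeks plus 2 extra days.
Each full week contributes 3 days from the set (Mon, Wed, Sun): 134 × 3 = 402.
The 2 extra days are Tuesday, Wednesday — 1 of them qualifies.
Total: 402 + 1 = 403.

403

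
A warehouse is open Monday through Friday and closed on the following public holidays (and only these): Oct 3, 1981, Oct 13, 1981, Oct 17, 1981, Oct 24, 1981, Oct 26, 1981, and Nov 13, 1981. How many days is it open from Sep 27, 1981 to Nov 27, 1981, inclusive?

42

Sep 27, 1981 is a Sunday.
The range spans 62 days (inclusive of both endpoints).
62 = 7 × 8 + 6, so there are 8 full weeks plus 6 extra days.
Each full week contributes 5 weekdays (Mon–Fri): 8 × 5 = 40.
The 6 extra days are Sunday, Monday, Tuesday, Wednesday, Thursday, Friday — 5 of them qualify.
Total: 40 + 5 = 45.
Holidays: Oct 3, 1981 (Sat); Oct 13, 1981 (Tue); Oct 17, 1981 (Sat); Oct 24, 1981 (Sat); Oct 26, 1981 (Mon); Nov 13, 1981 (Fri).
3 of the 6 holidays fall on weekdays; the rest are weekends and were already excluded.
Business days: 45 − 3 = 42.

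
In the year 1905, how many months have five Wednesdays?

4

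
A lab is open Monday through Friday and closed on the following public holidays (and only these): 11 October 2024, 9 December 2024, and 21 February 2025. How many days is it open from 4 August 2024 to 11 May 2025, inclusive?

4 August 2024 is a Sunday.
The range spans 281 days (inclusive of both endpoints).
281 = 7 × 40 + 1, so there are 40 full weeks plus 1 extra day.
Each full week contributes 5 weekdays (Mon–Fri): 40 × 5 = 200.
The 1 extra day is Sunday — none qualify.
Total: 200 + 0 = 200.
Holidays: 11 October 2024 (Fri); 9 December 2024 (Mon); 21 February 2025 (Fri).
All 3 holidays fall on weekdays, so subtract 3.
Business days: 200 − 3 = 197.

197 working days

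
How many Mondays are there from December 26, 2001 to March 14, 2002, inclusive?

December 26, 2001 is a Wednesday.
From December 26, 2001 to March 14, 2002 is 79 days inclusive.
79 = 7 × 11 + 2, so there are 11 full weeks plus 2 extra days.
Each full week contributes one Monday: 11 so far.
The 2 extra days are Wed, Thu — none qualify.
Total: 11 + 0 = 11.

11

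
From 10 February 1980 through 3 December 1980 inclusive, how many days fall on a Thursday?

42 Thursdays

10 February 1980 is a Sunday.
From 10 February 1980 to 3 December 1980 is 298 days inclusive.
298 = 7 × 42 + 4, so there are 42 full weeks plus 4 extra days.
Each full week contributes one Thursday: 42 so far.
The 4 extra days are Sunday, Monday, Tuesday, Wednesday — none qualify.
Total: 42 + 0 = 42.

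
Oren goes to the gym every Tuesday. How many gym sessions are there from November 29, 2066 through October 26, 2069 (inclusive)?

November 29, 2066 is a Monday.
That's 1063 days from start to end, counting both.
1063 = 7 × 151 + 6, so there are 151 full weeks plus 6 extra days.
Each full week contributes one Tuesday: 151 so far.
The 6 extra days are Monday, Tuesday, Wednesday, Thursday, Friday, Saturday — 1 of them qualifies.
Total: 151 + 1 = 152.

152 Tuesdays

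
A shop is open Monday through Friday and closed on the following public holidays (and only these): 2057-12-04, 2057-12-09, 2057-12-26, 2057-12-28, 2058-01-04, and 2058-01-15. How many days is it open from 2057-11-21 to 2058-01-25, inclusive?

43

2057-11-21 is a Wednesday.
That's 66 days from start to end, counting both.
66 = 7 × 9 + 3, so there are 9 full weeks plus 3 extra days.
Each full week contributes 5 weekdays (Mon–Fri): 9 × 5 = 45.
The 3 extra days are Wednesday, Thursday, Friday — 3 of them qualify.
Total: 45 + 3 = 48.
Holidays: 2057-12-04 (Tue); 2057-12-09 (Sun); 2057-12-26 (Wed); 2057-12-28 (Fri); 2058-01-04 (Fri); 2058-01-15 (Tue).
5 of the 6 holidays fall on weekdays; the rest are weekends and were already excluded.
Business days: 48 − 5 = 43.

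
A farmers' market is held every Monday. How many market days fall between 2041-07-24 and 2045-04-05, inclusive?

2041-07-24 is a Wednesday.
From 2041-07-24 to 2045-04-05 is 1352 days inclusive.
1352 = 7 × 193 + 1, so there are 193 full weeks plus 1 extra day.
Each full week contributes one Monday: 193 so far.
The 1 extra day is Wednesday — none qualify.
Total: 193 + 0 = 193.

193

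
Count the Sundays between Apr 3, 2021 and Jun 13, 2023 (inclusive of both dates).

Apr 3, 2021 is a Saturday.
That's 802 days from start to end, counting both.
802 = 7 × 114 + 4, so there are 114 full weeks plus 4 extra days.
Each full week contributes one Sunday: 114 so far.
The 4 extra days are Sat, Sun, Mon, Tue — 1 of them qualifies.
Total: 114 + 1 = 115.

115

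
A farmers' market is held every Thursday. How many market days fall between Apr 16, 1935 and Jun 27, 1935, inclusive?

Apr 16, 1935 is a Tuesday.
That's 73 days from start to end, counting both.
73 = 7 × 10 + 3, so there are 10 full weeks plus 3 extra days.
Each full week contributes one Thursday: 10 so far.
The 3 extra days are Tuesday, Wednesday, Thursday — 1 of them qualifies.
Total: 10 + 1 = 11.

11 Thursdays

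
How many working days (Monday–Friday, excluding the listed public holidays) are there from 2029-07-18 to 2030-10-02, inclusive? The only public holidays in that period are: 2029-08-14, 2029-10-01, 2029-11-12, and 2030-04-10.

2029-07-18 is a Wednesday.
That's 442 days from start to end, counting both.
442 = 7 × 63 + 1, so there are 63 full weeks plus 1 extra day.
Each full week contributes 5 weekdays (Mon–Fri): 63 × 5 = 315.
The 1 extra day is Wednesday — 1 of them qualifies.
Total: 315 + 1 = 316.
Holidays: 2029-08-14 (Tue); 2029-10-01 (Mon); 2029-11-12 (Mon); 2030-04-10 (Wed).
All 4 holidays fall on weekdays, so subtract 4.
Business days: 316 − 4 = 312.

312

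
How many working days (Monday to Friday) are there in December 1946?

Dec 1, 1946 is a Sunday.
The range spans 31 days (inclusive of both endpoints).
31 = 7 × 4 + 3, so there are 4 full weeks plus 3 extra days.
Each full week contributes 5 weekdays (Mon–Fri): 4 × 5 = 20.
The 3 extra days are Sun, Mon, Tue — 2 of them qualify.
Total: 20 + 2 = 22.

22 weekdays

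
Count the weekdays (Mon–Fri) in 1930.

1 January 1930 is a Wednesday.
The range spans 365 days (inclusive of both endpoints).
365 = 7 × 52 + 1, so there are 52 full weeks plus 1 extra day.
Each full week contributes 5 weekdays (Mon–Fri): 52 × 5 = 260.
The 1 extra day is Wed — 1 of them qualifies.
Total: 260 + 1 = 261.

261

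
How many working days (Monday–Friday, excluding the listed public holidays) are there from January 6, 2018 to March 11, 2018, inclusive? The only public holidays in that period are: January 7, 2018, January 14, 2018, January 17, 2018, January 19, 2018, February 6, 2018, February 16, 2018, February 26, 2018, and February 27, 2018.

January 6, 2018 is a Saturday.
That's 65 days from start to end, counting both.
65 = 7 × 9 + 2, so there are 9 full weeks plus 2 extra days.
Each full week contributes 5 weekdays (Mon–Fri): 9 × 5 = 45.
The 2 extra days are Sat, Sun — none qualify.
Total: 45 + 0 = 45.
Holidays: January 7, 2018 (Sun); January 14, 2018 (Sun); January 17, 2018 (Wed); January 19, 2018 (Fri); February 6, 2018 (Tue); February 16, 2018 (Fri); February 26, 2018 (Mon); February 27, 2018 (Tue).
6 of the 8 holidays fall on weekdays; the rest are weekends and were already excluded.
Business days: 45 − 6 = 39.

39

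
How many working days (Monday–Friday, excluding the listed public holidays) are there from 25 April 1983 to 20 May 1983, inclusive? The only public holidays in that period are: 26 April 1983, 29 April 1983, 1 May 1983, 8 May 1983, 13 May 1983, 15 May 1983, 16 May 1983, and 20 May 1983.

15

25 April 1983 is a Monday.
From 25 April 1983 to 20 May 1983 is 26 days inclusive.
26 = 7 × 3 + 5, so there are 3 full weeks plus 5 extra days.
Each full week contributes 5 weekdays (Mon–Fri): 3 × 5 = 15.
The 5 extra days are Mon, Tue, Wed, Thu, Fri — 5 of them qualify.
Total: 15 + 5 = 20.
Holidays: 26 April 1983 (Tue); 29 April 1983 (Fri); 1 May 1983 (Sun); 8 May 1983 (Sun); 13 May 1983 (Fri); 15 May 1983 (Sun); 16 May 1983 (Mon); 20 May 1983 (Fri).
5 of the 8 holidays fall on weekdays; the rest are weekends and were already excluded.
Business days: 20 − 5 = 15.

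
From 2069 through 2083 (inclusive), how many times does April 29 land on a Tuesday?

Day of week of April 29 in each year:
2069: Mon, 2070: Tue ✓, 2071: Wed, 2072: Fri, 2073: Sat, 2074: Sun, 2075: Mon, 2076: Wed, 2077: Thu, 2078: Fri, 2079: Sat, 2080: Mon, 2081: Tue ✓, 2082: Wed, 2083: Thu
Tuesdays: 2070, 2081.

2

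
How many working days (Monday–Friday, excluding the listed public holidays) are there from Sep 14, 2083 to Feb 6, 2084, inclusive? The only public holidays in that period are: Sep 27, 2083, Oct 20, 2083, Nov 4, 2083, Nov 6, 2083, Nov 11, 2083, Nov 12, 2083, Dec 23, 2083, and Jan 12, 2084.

Sep 14, 2083 is a Tuesday.
The range spans 146 days (inclusive of both endpoints).
146 = 7 × 20 + 6, so there are 20 full weeks plus 6 extra days.
Each full week contributes 5 weekdays (Mon–Fri): 20 × 5 = 100.
The 6 extra days are Tuesday, Wednesday, Thursday, Friday, Saturday, Sunday — 4 of them qualify.
Total: 100 + 4 = 104.
Holidays: Sep 27, 2083 (Mon); Oct 20, 2083 (Wed); Nov 4, 2083 (Thu); Nov 6, 2083 (Sat); Nov 11, 2083 (Thu); Nov 12, 2083 (Fri); Dec 23, 2083 (Thu); Jan 12, 2084 (Wed).
7 of the 8 holidays fall on weekdays; the rest are weekends and were already excluded.
Business days: 104 − 7 = 97.

97 working days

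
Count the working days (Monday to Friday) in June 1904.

22

1 June 1904 is a Wednesday.
That's 30 days from start to end, counting both.
30 = 7 × 4 + 2, so there are 4 full weeks plus 2 extra days.
Each full week contributes 5 weekdays (Mon–Fri): 4 × 5 = 20.
The 2 extra days are Wednesday, Thursday — 2 of them qualify.
Total: 20 + 2 = 22.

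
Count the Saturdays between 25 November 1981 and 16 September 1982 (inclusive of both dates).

42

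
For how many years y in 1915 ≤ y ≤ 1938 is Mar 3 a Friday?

3

Day of week of March 3 in each year:
1915: Wed, 1916: Fri ✓, 1917: Sat, 1918: Sun, 1919: Mon, 1920: Wed, 1921: Thu, 1922: Fri ✓, 1923: Sat, 1924: Mon, 1925: Tue, 1926: Wed, 1927: Thu, 1928: Sat, 1929: Sun, 1930: Mon, 1931: Tue, 1932: Thu, 1933: Fri ✓, 1934: Sat, 1935: Sun, 1936: Tue, 1937: Wed, 1938: Thu
Fridays: 1916, 1922, 1933.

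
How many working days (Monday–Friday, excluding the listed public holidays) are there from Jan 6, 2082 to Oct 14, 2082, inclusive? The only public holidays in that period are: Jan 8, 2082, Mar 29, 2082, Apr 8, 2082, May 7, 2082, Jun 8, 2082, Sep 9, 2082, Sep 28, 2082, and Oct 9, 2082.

195 working days

Jan 6, 2082 is a Tuesday.
That's 282 days from start to end, counting both.
282 = 7 × 40 + 2, so there are 40 full weeks plus 2 extra days.
Each full week contributes 5 weekdays (Mon–Fri): 40 × 5 = 200.
The 2 extra days are Tue, Wed — 2 of them qualify.
Total: 200 + 2 = 202.
Holidays: Jan 8, 2082 (Thu); Mar 29, 2082 (Sun); Apr 8, 2082 (Wed); May 7, 2082 (Thu); Jun 8, 2082 (Mon); Sep 9, 2082 (Wed); Sep 28, 2082 (Mon); Oct 9, 2082 (Fri).
7 of the 8 holidays fall on weekdays; the rest are weekends and were already excluded.
Business days: 202 − 7 = 195.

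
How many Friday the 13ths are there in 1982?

The 13th falls on a Friday when the month's 13th has weekday Fri.
Jan 13 is Wed; Feb 13 is Sat; Mar 13 is Sat; Apr 13 is Tue; May 13 is Thu; Jun 13 is Sun; Jul 13 is Tue; Aug 13 is Fri ✓; Sep 13 is Mon; Oct 13 is Wed; Nov 13 is Sat; Dec 13 is Mon.
Friday the 13ths: Aug.

1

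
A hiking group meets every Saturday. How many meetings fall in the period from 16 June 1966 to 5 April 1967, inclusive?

42 Saturdays

16 June 1966 is a Thursday.
The range spans 294 days (inclusive of both endpoints).
294 = 7 × 42, so the span is exactly 42 full weeks.
Each full week contributes one Saturday: 42 so far.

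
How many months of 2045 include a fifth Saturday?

A month has five Saturdays exactly when Saturday falls within its first (length − 28) days.
Jan: 31 days, starts Sun → 5 of Sun, Mon, Tue
Feb: 28 days, starts Wed → 5 of (none)
Mar: 31 days, starts Wed → 5 of Wed, Thu, Fri
Apr: 30 days, starts Sat → 5 of Sat, Sun ✓
May: 31 days, starts Mon → 5 of Mon, Tue, Wed
Jun: 30 days, starts Thu → 5 of Thu, Fri
Jul: 31 days, starts Sat → 5 of Sat, Sun, Mon ✓
Aug: 31 days, starts Tue → 5 of Tue, Wed, Thu
Sep: 30 days, starts Fri → 5 of Fri, Sat ✓
Oct: 31 days, starts Sun → 5 of Sun, Mon, Tue
Nov: 30 days, starts Wed → 5 of Wed, Thu
Dec: 31 days, starts Fri → 5 of Fri, Sat, Sun ✓
Months with five Saturdays: Apr, Jul, Sep, Dec.

4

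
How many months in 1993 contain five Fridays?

5

A month has five Fridays exactly when Friday falls within its first (length − 28) days.
Jan: 31 days, starts Fri → 5 of Fri, Sat, Sun ✓
Feb: 28 days, starts Mon → 5 of (none)
Mar: 31 days, starts Mon → 5 of Mon, Tue, Wed
Apr: 30 days, starts Thu → 5 of Thu, Fri ✓
May: 31 days, starts Sat → 5 of Sat, Sun, Mon
Jun: 30 days, starts Tue → 5 of Tue, Wed
Jul: 31 days, starts Thu → 5 of Thu, Fri, Sat ✓
Aug: 31 days, starts Sun → 5 of Sun, Mon, Tue
Sep: 30 days, starts Wed → 5 of Wed, Thu
Oct: 31 days, starts Fri → 5 of Fri, Sat, Sun ✓
Nov: 30 days, starts Mon → 5 of Mon, Tue
Dec: 31 days, starts Wed → 5 of Wed, Thu, Fri ✓
Months with five Fridays: Jan, Apr, Jul, Oct, Dec.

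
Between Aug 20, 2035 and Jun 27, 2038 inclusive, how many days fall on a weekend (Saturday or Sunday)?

298

Aug 20, 2035 is a Monday.
The range spans 1043 days (inclusive of both endpoints).
1043 = 7 × 149, so the span is exactly 149 full weeks.
Each full week contributes 2 weekend days (Sat, Sun): 149 × 2 = 298.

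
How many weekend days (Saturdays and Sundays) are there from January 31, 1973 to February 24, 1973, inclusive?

January 31, 1973 is a Wednesday.
From January 31, 1973 to February 24, 1973 is 25 days inclusive.
25 = 7 × 3 + 4, so there are 3 full weeks plus 4 extra days.
Each full week contributes 2 weekend days (Sat, Sun): 3 × 2 = 6.
The 4 extra days are Wednesday, Thursday, Friday, Saturday — 1 of them qualifies.
Total: 6 + 1 = 7.

7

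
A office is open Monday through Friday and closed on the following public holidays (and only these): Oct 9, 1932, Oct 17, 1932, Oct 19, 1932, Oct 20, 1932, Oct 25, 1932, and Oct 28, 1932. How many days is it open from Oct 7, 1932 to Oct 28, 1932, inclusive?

11 business days

Oct 7, 1932 is a Friday.
That's 22 days from start to end, counting both.
22 = 7 × 3 + 1, so there are 3 full weeks plus 1 extra day.
Each full week contributes 5 weekdays (Mon–Fri): 3 × 5 = 15.
The 1 extra day is Friday — 1 of them qualifies.
Total: 15 + 1 = 16.
Holidays: Oct 9, 1932 (Sun); Oct 17, 1932 (Mon); Oct 19, 1932 (Wed); Oct 20, 1932 (Thu); Oct 25, 1932 (Tue); Oct 28, 1932 (Fri).
5 of the 6 holidays fall on weekdays; the rest are weekends and were already excluded.
Business days: 16 − 5 = 11.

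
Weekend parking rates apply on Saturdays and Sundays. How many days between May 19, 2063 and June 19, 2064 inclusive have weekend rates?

114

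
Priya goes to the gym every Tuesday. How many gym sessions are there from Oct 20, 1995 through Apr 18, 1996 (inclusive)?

26

Oct 20, 1995 is a Friday.
From Oct 20, 1995 to Apr 18, 1996 is 182 days inclusive.
182 = 7 × 26, so the span is exactly 26 full weeks.
Each full week contributes one Tuesday: 26 so far.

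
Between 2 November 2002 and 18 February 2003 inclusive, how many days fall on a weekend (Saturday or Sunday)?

2 November 2002 is a Saturday.
The range spans 109 days (inclusive of both endpoints).
109 = 7 × 15 + 4, so there are 15 full weeks plus 4 extra days.
Each full week contributes 2 weekend days (Sat, Sun): 15 × 2 = 30.
The 4 extra days are Saturday, Sunday, Monday, Tuesday — 2 of them qualify.
Total: 30 + 2 = 32.

32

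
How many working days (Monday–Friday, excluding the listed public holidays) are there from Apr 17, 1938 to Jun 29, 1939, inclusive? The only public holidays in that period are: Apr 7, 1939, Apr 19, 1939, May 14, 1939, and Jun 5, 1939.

311

Apr 17, 1938 is a Sunday.
From Apr 17, 1938 to Jun 29, 1939 is 439 days inclusive.
439 = 7 × 62 + 5, so there are 62 full weeks plus 5 extra days.
Each full week contributes 5 weekdays (Mon–Fri): 62 × 5 = 310.
The 5 extra days are Sunday, Monday, Tuesday, Wednesday, Thursday — 4 of them qualify.
Total: 310 + 4 = 314.
Holidays: Apr 7, 1939 (Fri); Apr 19, 1939 (Wed); May 14, 1939 (Sun); Jun 5, 1939 (Mon).
3 of the 4 holidays fall on weekdays; the rest are weekends and were already excluded.
Business days: 314 − 3 = 311.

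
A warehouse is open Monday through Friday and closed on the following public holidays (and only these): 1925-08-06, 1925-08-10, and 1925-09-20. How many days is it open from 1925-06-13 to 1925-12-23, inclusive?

136

1925-06-13 is a Saturday.
That's 194 days from start to end, counting both.
194 = 7 × 27 + 5, so there are 27 full weeks plus 5 extra days.
Each full week contributes 5 weekdays (Mon–Fri): 27 × 5 = 135.
The 5 extra days are Sat, Sun, Mon, Tue, Wed — 3 of them qualify.
Total: 135 + 3 = 138.
Holidays: 1925-08-06 (Thu); 1925-08-10 (Mon); 1925-09-20 (Sun).
2 of the 3 holidays fall on weekdays; the rest are weekends and were already excluded.
Business days: 138 − 2 = 136.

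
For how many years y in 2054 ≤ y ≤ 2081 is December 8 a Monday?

4

Day of week of December 8 in each year:
2054: Tue, 2055: Wed, 2056: Fri, 2057: Sat, 2058: Sun, 2059: Mon ✓, 2060: Wed, 2061: Thu, 2062: Fri, 2063: Sat, 2064: Mon ✓, 2065: Tue, 2066: Wed, 2067: Thu, 2068: Sat, 2069: Sun, 2070: Mon ✓, 2071: Tue, 2072: Thu, 2073: Fri, 2074: Sat, 2075: Sun, 2076: Tue, 2077: Wed, 2078: Thu, 2079: Fri, 2080: Sun, 2081: Mon ✓
Mondays: 2059, 2064, 2070, 2081.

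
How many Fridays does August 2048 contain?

4

2048-08-01 is a Saturday.
That's 31 days from start to end, counting both.
31 = 7 × 4 + 3, so there are 4 full weeks plus 3 extra days.
Each full week contributes one Friday: 4 so far.
The 3 extra days are Sat, Sun, Mon — none qualify.
Total: 4 + 0 = 4.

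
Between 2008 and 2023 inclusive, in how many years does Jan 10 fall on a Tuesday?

Day of week of January 10 in each year:
2008: Thu, 2009: Sat, 2010: Sun, 2011: Mon, 2012: Tue ✓, 2013: Thu, 2014: Fri, 2015: Sat, 2016: Sun, 2017: Tue ✓, 2018: Wed, 2019: Thu, 2020: Fri, 2021: Sun, 2022: Mon, 2023: Tue ✓
Tuesdays: 2012, 2017, 2023.

3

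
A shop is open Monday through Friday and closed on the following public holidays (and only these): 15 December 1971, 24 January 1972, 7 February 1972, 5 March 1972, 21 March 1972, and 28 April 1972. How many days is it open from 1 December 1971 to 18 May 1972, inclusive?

1 December 1971 is a Wednesday.
The range spans 170 days (inclusive of both endpoints).
170 = 7 × 24 + 2, so there are 24 full weeks plus 2 extra days.
Each full week contributes 5 weekdays (Mon–Fri): 24 × 5 = 120.
The 2 extra days are Wednesday, Thursday — 2 of them qualify.
Total: 120 + 2 = 122.
Holidays: 15 December 1971 (Wed); 24 January 1972 (Mon); 7 February 1972 (Mon); 5 March 1972 (Sun); 21 March 1972 (Tue); 28 April 1972 (Fri).
5 of the 6 holidays fall on weekdays; the rest are weekends and were already excluded.
Business days: 122 − 5 = 117.

117 business days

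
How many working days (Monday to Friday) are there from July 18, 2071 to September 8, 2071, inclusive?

July 18, 2071 is a Saturday.
That's 53 days from start to end, counting both.
53 = 7 × 7 + 4, so there are 7 full weeks plus 4 extra days.
Each full week contributes 5 weekdays (Mon–Fri): 7 × 5 = 35.
The 4 extra days are Sat, Sun, Mon, Tue — 2 of them qualify.
Total: 35 + 2 = 37.

37 weekdays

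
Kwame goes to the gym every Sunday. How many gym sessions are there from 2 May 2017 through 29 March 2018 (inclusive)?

47

2 May 2017 is a Tuesday.
From 2 May 2017 to 29 March 2018 is 332 days inclusive.
332 = 7 × 47 + 3, so there are 47 full weeks plus 3 extra days.
Each full week contributes one Sunday: 47 so far.
The 3 extra days are Tuesday, Wednesday, Thursday — none qualify.
Total: 47 + 0 = 47.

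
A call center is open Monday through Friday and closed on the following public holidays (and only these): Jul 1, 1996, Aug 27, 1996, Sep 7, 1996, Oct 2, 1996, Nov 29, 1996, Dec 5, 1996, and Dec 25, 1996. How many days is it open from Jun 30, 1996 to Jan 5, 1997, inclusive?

129 business days

Jun 30, 1996 is a Sunday.
The range spans 190 days (inclusive of both endpoints).
190 = 7 × 27 + 1, so there are 27 full weeks plus 1 extra day.
Each full week contributes 5 weekdays (Mon–Fri): 27 × 5 = 135.
The 1 extra day is Sunday — none qualify.
Total: 135 + 0 = 135.
Holidays: Jul 1, 1996 (Mon); Aug 27, 1996 (Tue); Sep 7, 1996 (Sat); Oct 2, 1996 (Wed); Nov 29, 1996 (Fri); Dec 5, 1996 (Thu); Dec 25, 1996 (Wed).
6 of the 7 holidays fall on weekdays; the rest are weekends and were already excluded.
Business days: 135 − 6 = 129.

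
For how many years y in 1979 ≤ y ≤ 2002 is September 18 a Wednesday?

Day of week of September 18 in each year:
1979: Tue, 1980: Thu, 1981: Fri, 1982: Sat, 1983: Sun, 1984: Tue, 1985: Wed ✓, 1986: Thu, 1987: Fri, 1988: Sun, 1989: Mon, 1990: Tue, 1991: Wed ✓, 1992: Fri, 1993: Sat, 1994: Sun, 1995: Mon, 1996: Wed ✓, 1997: Thu, 1998: Fri, 1999: Sat, 2000: Mon, 2001: Tue, 2002: Wed ✓
Wednesdays: 1985, 1991, 1996, 2002.

4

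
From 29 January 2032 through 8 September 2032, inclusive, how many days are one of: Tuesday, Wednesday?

29 January 2032 is a Thursday.
From 29 January 2032 to 8 September 2032 is 224 days inclusive.
224 = 7 × 32, so the span is exactly 32 full weeks.
Each full week contributes 2 days from the set (Tue, Wed): 32 × 2 = 64.

64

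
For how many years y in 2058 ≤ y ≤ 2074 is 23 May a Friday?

3

Day of week of May 23 in each year:
2058: Thu, 2059: Fri ✓, 2060: Sun, 2061: Mon, 2062: Tue, 2063: Wed, 2064: Fri ✓, 2065: Sat, 2066: Sun, 2067: Mon, 2068: Wed, 2069: Thu, 2070: Fri ✓, 2071: Sat, 2072: Mon, 2073: Tue, 2074: Wed
Fridays: 2059, 2064, 2070.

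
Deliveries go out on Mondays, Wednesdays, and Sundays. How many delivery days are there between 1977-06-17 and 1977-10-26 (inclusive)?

57

1977-06-17 is a Friday.
That's 132 days from start to end, counting both.
132 = 7 × 18 + 6, so there are 18 full weeks plus 6 extra days.
Each full week contributes 3 days from the set (Mon, Wed, Sun): 18 × 3 = 54.
The 6 extra days are Friday, Saturday, Sunday, Monday, Tuesday, Wednesday — 3 of them qualify.
Total: 54 + 3 = 57.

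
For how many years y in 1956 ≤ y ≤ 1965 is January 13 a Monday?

Day of week of January 13 in each year:
1956: Fri, 1957: Sun, 1958: Mon ✓, 1959: Tue, 1960: Wed, 1961: Fri, 1962: Sat, 1963: Sun, 1964: Mon ✓, 1965: Wed
Mondays: 1958, 1964.

2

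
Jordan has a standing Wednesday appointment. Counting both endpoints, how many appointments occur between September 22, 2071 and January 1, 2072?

September 22, 2071 is a Tuesday.
The range spans 102 days (inclusive of both endpoints).
102 = 7 × 14 + 4, so there are 14 full weeks plus 4 extra days.
Each full week contributes one Wednesday: 14 so far.
The 4 extra days are Tuesday, Wednesday, Thursday, Friday — 1 of them qualifies.
Total: 14 + 1 = 15.

15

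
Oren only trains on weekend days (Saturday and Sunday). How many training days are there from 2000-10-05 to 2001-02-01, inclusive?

34

2000-10-05 is a Thursday.
That's 120 days from start to end, counting both.
120 = 7 × 17 + 1, so there are 17 full weeks plus 1 extra day.
Each full week contributes 2 weekend days (Sat, Sun): 17 × 2 = 34.
The 1 extra day is Thu — none qualify.
Total: 34 + 0 = 34.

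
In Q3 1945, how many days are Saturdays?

1 July 1945 is a Sunday.
From 1 July 1945 to 30 September 1945 is 92 days inclusive.
92 = 7 × 13 + 1, so there are 13 full weeks plus 1 extra day.
Each full week contributes one Saturday: 13 so far.
The 1 extra day is Sunday — none qualify.
Total: 13 + 0 = 13.

13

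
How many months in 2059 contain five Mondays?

4

A month has five Mondays exactly when Monday falls within its first (length − 28) days.
Jan: 31 days, starts Wed → 5 of Wed, Thu, Fri
Feb: 28 days, starts Sat → 5 of (none)
Mar: 31 days, starts Sat → 5 of Sat, Sun, Mon ✓
Apr: 30 days, starts Tue → 5 of Tue, Wed
May: 31 days, starts Thu → 5 of Thu, Fri, Sat
Jun: 30 days, starts Sun → 5 of Sun, Mon ✓
Jul: 31 days, starts Tue → 5 of Tue, Wed, Thu
Aug: 31 days, starts Fri → 5 of Fri, Sat, Sun
Sep: 30 days, starts Mon → 5 of Mon, Tue ✓
Oct: 31 days, starts Wed → 5 of Wed, Thu, Fri
Nov: 30 days, starts Sat → 5 of Sat, Sun
Dec: 31 days, starts Mon → 5 of Mon, Tue, Wed ✓
Months with five Mondays: Mar, Jun, Sep, Dec.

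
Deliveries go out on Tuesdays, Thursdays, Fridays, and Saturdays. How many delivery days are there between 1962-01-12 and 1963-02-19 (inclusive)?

1962-01-12 is a Friday.
From 1962-01-12 to 1963-02-19 is 404 days inclusive.
404 = 7 × 57 + 5, so there are 57 full weeks plus 5 extra days.
Each full week contributes 4 days from the set (Tue, Thu, Fri, Sat): 57 × 4 = 228.
The 5 extra days are Fri, Sat, Sun, Mon, Tue — 3 of them qualify.
Total: 228 + 3 = 231.

231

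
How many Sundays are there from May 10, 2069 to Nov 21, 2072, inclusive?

185 Sundays

May 10, 2069 is a Friday.
From May 10, 2069 to Nov 21, 2072 is 1292 days inclusive.
1292 = 7 × 184 + 4, so there are 184 full weeks plus 4 extra days.
Each full week contributes one Sunday: 184 so far.
The 4 extra days are Fri, Sat, Sun, Mon — 1 of them qualifies.
Total: 184 + 1 = 185.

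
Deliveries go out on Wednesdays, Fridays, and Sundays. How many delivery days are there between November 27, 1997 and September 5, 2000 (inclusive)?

November 27, 1997 is a Thursday.
From November 27, 1997 to September 5, 2000 is 1014 days inclusive.
1014 = 7 × 144 + 6, so there are 144 full weeks plus 6 extra days.
Each full week contributes 3 days from the set (Wed, Fri, Sun): 144 × 3 = 432.
The 6 extra days are Thursday, Friday, Saturday, Sunday, Monday, Tuesday — 2 of them qualify.
Total: 432 + 2 = 434.

434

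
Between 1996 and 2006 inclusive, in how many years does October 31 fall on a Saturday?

Day of week of October 31 in each year:
1996: Thu, 1997: Fri, 1998: Sat ✓, 1999: Sun, 2000: Tue, 2001: Wed, 2002: Thu, 2003: Fri, 2004: Sun, 2005: Mon, 2006: Tue
Saturdays: 1998.

1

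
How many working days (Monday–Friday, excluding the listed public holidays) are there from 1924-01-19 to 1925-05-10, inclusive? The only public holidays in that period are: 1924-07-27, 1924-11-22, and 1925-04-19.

1924-01-19 is a Saturday.
That's 478 days from start to end, counting both.
478 = 7 × 68 + 2, so there are 68 full weeks plus 2 extra days.
Each full week contributes 5 weekdays (Mon–Fri): 68 × 5 = 340.
The 2 extra days are Sat, Sun — none qualify.
Total: 340 + 0 = 340.
Holidays: 1924-07-27 (Sun); 1924-11-22 (Sat); 1925-04-19 (Sun).
None of the 3 holidays fall on a weekday, so nothing to subtract.
Business days: 340 − 0 = 340.

340 working days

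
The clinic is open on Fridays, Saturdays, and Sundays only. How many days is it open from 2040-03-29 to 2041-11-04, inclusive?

252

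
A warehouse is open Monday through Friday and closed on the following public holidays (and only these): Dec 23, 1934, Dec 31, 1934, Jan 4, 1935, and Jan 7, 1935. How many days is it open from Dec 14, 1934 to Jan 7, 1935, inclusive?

14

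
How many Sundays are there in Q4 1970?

13

1 October 1970 is a Thursday.
The range spans 92 days (inclusive of both endpoints).
92 = 7 × 13 + 1, so there are 13 full weeks plus 1 extra day.
Each full week contributes one Sunday: 13 so far.
The 1 extra day is Thu — none qualify.
Total: 13 + 0 = 13.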